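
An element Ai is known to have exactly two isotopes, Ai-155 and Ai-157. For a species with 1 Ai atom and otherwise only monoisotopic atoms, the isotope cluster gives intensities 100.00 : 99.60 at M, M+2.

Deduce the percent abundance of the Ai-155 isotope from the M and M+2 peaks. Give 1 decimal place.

50.1%

Let p = fractional abundance of Ai-155. I(M+2)/I(M) = [C(1,1)·p^0·(1−p)] / p^1 = 1·(1−p)/p = 99.60/100.00 = 0.9960
(1−p)/p = 0.9960/1 = 0.9960  ⇒  p = 1/(1 + 0.9960) = 0.5010
Ai-155: 50.1%, Ai-157: 49.9%.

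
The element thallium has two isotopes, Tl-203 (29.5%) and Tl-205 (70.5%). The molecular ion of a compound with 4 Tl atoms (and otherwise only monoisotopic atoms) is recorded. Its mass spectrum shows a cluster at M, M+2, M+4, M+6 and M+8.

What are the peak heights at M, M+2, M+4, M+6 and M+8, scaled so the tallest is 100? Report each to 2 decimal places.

1.83 : 17.51 : 62.77 : 100.00 : 59.75

Each Tl atom is independently Tl-203 (p = 0.295) or Tl-205 (q = 0.705); the cluster is the binomial expansion (p + q)^4.
P(M) = 0.295^4 = 0.007573
P(M+2) = 4 × 0.295^3 × 0.705^1 = 0.072396
P(M+4) = 6 × 0.295^2 × 0.705^2 = 0.259522
P(M+6) = 4 × 0.295^1 × 0.705^3 = 0.413475
P(M+8) = 0.705^4 = 0.247034
The M+6 peak is largest (0.413475); scaling to 100 gives 1.83 : 17.51 : 62.77 : 100.00 : 59.75.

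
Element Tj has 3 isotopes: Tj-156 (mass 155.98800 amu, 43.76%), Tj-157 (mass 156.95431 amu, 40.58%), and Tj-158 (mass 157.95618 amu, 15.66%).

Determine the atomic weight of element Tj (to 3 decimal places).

156.688 amu

Average mass = Σ (abundance × isotope mass) = 0.4376 × 155.98800 + 0.4058 × 156.95431 + 0.1566 × 157.95618
= 68.260349 + 63.692059 + 24.735938 = 156.688346 amu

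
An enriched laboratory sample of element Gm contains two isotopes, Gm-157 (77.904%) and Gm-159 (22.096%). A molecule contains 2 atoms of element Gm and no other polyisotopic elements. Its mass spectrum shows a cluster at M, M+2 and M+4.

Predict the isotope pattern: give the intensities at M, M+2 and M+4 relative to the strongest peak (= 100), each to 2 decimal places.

100.00 : 56.73 : 8.04

Each Gm atom is independently Gm-157 (p = 0.77904) or Gm-159 (q = 0.22096); the cluster is the binomial expansion (p + q)^2.
P(M) = 0.77904^2 = 0.606903
P(M+2) = 2 × 0.77904^1 × 0.22096^1 = 0.344273
P(M+4) = 0.22096^2 = 0.048823
The M peak is largest (0.606903); scaling to 100 gives 100.00 : 56.73 : 8.04.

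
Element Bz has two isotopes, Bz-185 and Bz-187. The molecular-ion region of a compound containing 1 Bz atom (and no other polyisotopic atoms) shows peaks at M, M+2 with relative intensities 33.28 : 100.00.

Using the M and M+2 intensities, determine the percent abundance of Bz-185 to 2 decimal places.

Let p = fractional abundance of Bz-185. I(M+2)/I(M) = [C(1,1)·p^0·(1−p)] / p^1 = 1·(1−p)/p = 100.00/33.28 = 3.0048
(1−p)/p = 3.0048/1 = 3.0048  ⇒  p = 1/(1 + 3.0048) = 0.2497
Bz-185: 24.97%, Bz-187: 75.03%.

24.97%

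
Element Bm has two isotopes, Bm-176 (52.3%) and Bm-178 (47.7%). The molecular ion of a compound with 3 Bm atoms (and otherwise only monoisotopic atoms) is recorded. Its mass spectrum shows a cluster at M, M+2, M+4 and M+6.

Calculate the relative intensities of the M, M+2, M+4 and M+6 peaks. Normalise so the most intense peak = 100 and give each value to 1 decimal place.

36.5 : 100.0 : 91.2 : 27.7

The 3 Bm atoms are independent, so intensities follow the terms of (0.523 + 0.477)^3.
P(M) = 0.523^3 = 0.143056
P(M+2) = 3 × 0.523^2 × 0.477^1 = 0.391420
P(M+4) = 3 × 0.523^1 × 0.477^2 = 0.356993
P(M+6) = 0.477^3 = 0.108531
The M+2 peak is largest (0.391420); scaling to 100 gives 36.5 : 100.0 : 91.2 : 27.7.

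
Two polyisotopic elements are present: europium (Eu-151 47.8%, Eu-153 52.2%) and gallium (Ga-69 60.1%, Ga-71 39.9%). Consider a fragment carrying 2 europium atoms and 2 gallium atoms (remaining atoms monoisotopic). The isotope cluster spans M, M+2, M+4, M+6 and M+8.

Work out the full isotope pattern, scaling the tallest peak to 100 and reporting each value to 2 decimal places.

Europium pattern (n=2): 0.228484 : 0.499032 : 0.272484
Gallium pattern (n=2): 0.361201 : 0.479598 : 0.159201
Convolve the two distributions (both contribute in 2-u steps):
  M: 0.228484×0.361201 = 0.082529
  M+2: 0.228484×0.479598 + 0.499032×0.361201 = 0.289831
  M+4: 0.228484×0.159201 + 0.499032×0.479598 + 0.272484×0.361201 = 0.374131
  M+6: 0.499032×0.159201 + 0.272484×0.479598 = 0.210129
  M+8: 0.272484×0.159201 = 0.043380
Scale to base peak (0.374131) = 100: 22.06 : 77.47 : 100.00 : 56.16 : 11.59

22.06 : 77.47 : 100.00 : 56.16 : 11.59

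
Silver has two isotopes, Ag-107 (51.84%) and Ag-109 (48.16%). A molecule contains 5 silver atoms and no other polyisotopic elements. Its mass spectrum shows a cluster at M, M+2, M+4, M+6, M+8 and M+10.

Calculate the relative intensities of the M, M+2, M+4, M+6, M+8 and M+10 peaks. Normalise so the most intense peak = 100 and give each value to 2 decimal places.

The 5 Ag atoms are independent, so intensities follow the terms of (0.5184 + 0.4816)^5.
P(M) = 0.5184^5 = 0.037439
P(M+2) = 5 × 0.5184^4 × 0.4816^1 = 0.173907
P(M+4) = 10 × 0.5184^3 × 0.4816^2 = 0.323123
P(M+6) = 10 × 0.5184^2 × 0.4816^3 = 0.300185
P(M+8) = 5 × 0.5184^1 × 0.4816^4 = 0.139438
P(M+10) = 0.4816^5 = 0.025908
The M+4 peak is largest (0.323123); scaling to 100 gives 11.59 : 53.82 : 100.00 : 92.90 : 43.15 : 8.02.

11.59 : 53.82 : 100.00 : 92.90 : 43.15 : 8.02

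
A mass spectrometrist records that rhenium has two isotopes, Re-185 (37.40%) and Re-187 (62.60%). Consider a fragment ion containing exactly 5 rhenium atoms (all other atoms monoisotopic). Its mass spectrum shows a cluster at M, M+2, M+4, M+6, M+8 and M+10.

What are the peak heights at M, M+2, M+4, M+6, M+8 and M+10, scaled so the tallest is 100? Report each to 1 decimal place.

The 5 Re atoms are independent, so intensities follow the terms of (0.3740 + 0.6260)^5.
P(M) = 0.3740^5 = 0.007317
P(M+2) = 5 × 0.3740^4 × 0.6260^1 = 0.061239
P(M+4) = 10 × 0.3740^3 × 0.6260^2 = 0.205005
P(M+6) = 10 × 0.3740^2 × 0.6260^3 = 0.343136
P(M+8) = 5 × 0.3740^1 × 0.6260^4 = 0.287170
P(M+10) = 0.6260^5 = 0.096133
The M+6 peak is largest (0.343136); scaling to 100 gives 2.1 : 17.8 : 59.7 : 100.0 : 83.7 : 28.0.

2.1 : 17.8 : 59.7 : 100.0 : 83.7 : 28.0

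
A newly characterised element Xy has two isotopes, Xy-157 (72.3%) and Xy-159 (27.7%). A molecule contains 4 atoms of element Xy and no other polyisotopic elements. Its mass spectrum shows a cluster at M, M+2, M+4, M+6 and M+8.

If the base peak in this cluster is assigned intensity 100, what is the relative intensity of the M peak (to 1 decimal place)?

65.3

Binomial terms of (0.723 + 0.277)^4: M 0.2732, M+2 0.4187, M+4 0.2407, M+6 0.0615, M+8 0.0059 → M+2 is the base peak.
P(M+2) = C(4,1) × 0.723^3 × 0.277^1 = 4 × 0.37793307 × 0.2770 = 0.418750 (base)
P(M) = C(4,0) × 0.723^4 × 0.277^0 = 1 × 0.27324561 × 1.0000 = 0.273246
Relative intensity = 0.273246 / 0.418750 × 100 = 65.3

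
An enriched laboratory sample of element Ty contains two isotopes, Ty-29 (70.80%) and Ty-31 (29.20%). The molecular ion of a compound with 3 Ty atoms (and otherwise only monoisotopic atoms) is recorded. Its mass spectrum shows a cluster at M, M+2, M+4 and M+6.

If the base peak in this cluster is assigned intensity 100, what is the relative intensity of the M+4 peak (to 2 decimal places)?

Term probabilities: M 0.3549, M+2 0.4391, M+4 0.1811, M+6 0.0249. Base peak = M+2.
P(M+2) = C(3,1) × 0.7080^2 × 0.2920^1 = 3 × 0.501264 × 0.2920 = 0.439107 (base)
P(M+4) = C(3,2) × 0.7080^1 × 0.2920^2 = 3 × 0.7080 × 0.085264 = 0.181101
Relative intensity = 0.181101 / 0.439107 × 100 = 41.24

41.24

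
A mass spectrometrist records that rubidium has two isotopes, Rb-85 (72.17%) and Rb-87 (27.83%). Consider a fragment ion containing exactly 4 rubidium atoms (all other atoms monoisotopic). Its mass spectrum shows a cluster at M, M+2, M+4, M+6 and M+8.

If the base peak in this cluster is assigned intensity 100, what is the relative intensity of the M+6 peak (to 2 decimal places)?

14.87

Binomial terms of (0.7217 + 0.2783)^4: M 0.2713, M+2 0.4184, M+4 0.2420, M+6 0.0622, M+8 0.0060 → M+2 is the base peak.
P(M+2) = C(4,1) × 0.7217^3 × 0.2783^1 = 4 × 0.37589809 × 0.2783 = 0.418450 (base)
P(M+6) = C(4,3) × 0.7217^1 × 0.2783^3 = 4 × 0.7217 × 0.02155458 = 0.062224
Relative intensity = 0.062224 / 0.418450 × 100 = 14.87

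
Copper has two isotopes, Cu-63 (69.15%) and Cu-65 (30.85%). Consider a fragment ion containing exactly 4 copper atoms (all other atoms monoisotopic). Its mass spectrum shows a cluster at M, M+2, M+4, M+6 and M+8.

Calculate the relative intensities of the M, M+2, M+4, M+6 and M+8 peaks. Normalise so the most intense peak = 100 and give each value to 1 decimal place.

The 4 Cu atoms are independent, so intensities follow the terms of (0.6915 + 0.3085)^4.
P(M) = 0.6915^4 = 0.228649
P(M+2) = 4 × 0.6915^3 × 0.3085^1 = 0.408030
P(M+4) = 6 × 0.6915^2 × 0.3085^2 = 0.273052
P(M+6) = 4 × 0.6915^1 × 0.3085^3 = 0.081212
P(M+8) = 0.3085^4 = 0.009058
The M+2 peak is largest (0.408030); scaling to 100 gives 56.0 : 100.0 : 66.9 : 19.9 : 2.2.

56.0 : 100.0 : 66.9 : 19.9 : 2.2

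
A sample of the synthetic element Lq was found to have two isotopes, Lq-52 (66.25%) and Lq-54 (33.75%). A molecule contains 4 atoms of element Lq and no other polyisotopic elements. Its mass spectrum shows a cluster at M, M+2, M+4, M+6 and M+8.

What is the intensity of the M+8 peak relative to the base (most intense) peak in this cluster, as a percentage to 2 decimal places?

3.31%

Term probabilities: M 0.1926, M+2 0.3925, M+4 0.3000, M+6 0.1019, M+8 0.0130. Base peak = M+2.
P(M+2) = C(4,1) × 0.6625^3 × 0.3375^1 = 4 × 0.29077539 × 0.3375 = 0.392547 (base)
P(M+8) = C(4,4) × 0.6625^0 × 0.3375^4 = 1 × 1.0000 × 0.01297463 = 0.012975
Relative intensity = 0.012975 / 0.392547 × 100 = 3.31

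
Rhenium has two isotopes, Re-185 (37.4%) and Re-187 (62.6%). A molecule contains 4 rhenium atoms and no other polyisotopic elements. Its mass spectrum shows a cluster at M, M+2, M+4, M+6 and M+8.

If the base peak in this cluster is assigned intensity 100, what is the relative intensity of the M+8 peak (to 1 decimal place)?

41.8

Term probabilities: M 0.0196, M+2 0.1310, M+4 0.3289, M+6 0.3670, M+8 0.1536. Base peak = M+6.
P(M+6) = C(4,3) × 0.374^1 × 0.626^3 = 4 × 0.3740 × 0.24531438 = 0.366990 (base)
P(M+8) = C(4,4) × 0.374^0 × 0.626^4 = 1 × 1.0000 × 0.1535668 = 0.153567
Relative intensity = 0.153567 / 0.366990 × 100 = 41.8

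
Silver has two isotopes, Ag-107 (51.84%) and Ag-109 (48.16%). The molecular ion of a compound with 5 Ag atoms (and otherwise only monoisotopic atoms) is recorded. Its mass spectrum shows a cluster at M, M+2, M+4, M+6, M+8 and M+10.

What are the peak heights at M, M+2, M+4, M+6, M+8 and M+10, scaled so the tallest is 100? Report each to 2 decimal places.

11.59 : 53.82 : 100.00 : 92.90 : 43.15 : 8.02

The 5 Ag atoms are independent, so intensities follow the terms of (0.5184 + 0.4816)^5.
P(M) = 0.5184^5 = 0.037439
P(M+2) = 5 × 0.5184^4 × 0.4816^1 = 0.173907
P(M+4) = 10 × 0.5184^3 × 0.4816^2 = 0.323123
P(M+6) = 10 × 0.5184^2 × 0.4816^3 = 0.300185
P(M+8) = 5 × 0.5184^1 × 0.4816^4 = 0.139438
P(M+10) = 0.4816^5 = 0.025908
The M+4 peak is largest (0.323123); scaling to 100 gives 11.59 : 53.82 : 100.00 : 92.90 : 43.15 : 8.02.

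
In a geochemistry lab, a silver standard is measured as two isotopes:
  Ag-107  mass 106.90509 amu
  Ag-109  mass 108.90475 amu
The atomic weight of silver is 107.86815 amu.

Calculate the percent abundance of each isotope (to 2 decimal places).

Ag-107: 51.84%, Ag-109: 48.16%

With x = fraction of Ag-107 (so Ag-109 is 1 − x):
106.90509·x + 108.90475·(1 − x) = 107.86815
(106.90509 − 108.90475)·x = 107.86815 − 108.90475
x = -1.03660 / -1.99966 = 0.51839 → 51.84% Ag-107, 48.16% Ag-109.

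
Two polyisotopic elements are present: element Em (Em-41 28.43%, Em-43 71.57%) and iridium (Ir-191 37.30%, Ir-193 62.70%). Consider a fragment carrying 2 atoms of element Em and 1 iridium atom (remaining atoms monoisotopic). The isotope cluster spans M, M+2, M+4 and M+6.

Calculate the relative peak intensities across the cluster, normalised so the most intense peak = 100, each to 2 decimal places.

Element Em pattern (n=2): 0.08082649 : 0.40694702 : 0.51222649
Iridium pattern (n=1): 0.3730 : 0.6270
Convolve the two distributions (both contribute in 2-u steps):
  M: 0.08082649×0.3730 = 0.030148
  M+2: 0.08082649×0.6270 + 0.40694702×0.3730 = 0.202469
  M+4: 0.40694702×0.6270 + 0.51222649×0.3730 = 0.446216
  M+6: 0.51222649×0.6270 = 0.321166
Scale to base peak (0.446216) = 100: 6.76 : 45.37 : 100.00 : 71.98

6.76 : 45.37 : 100.00 : 71.98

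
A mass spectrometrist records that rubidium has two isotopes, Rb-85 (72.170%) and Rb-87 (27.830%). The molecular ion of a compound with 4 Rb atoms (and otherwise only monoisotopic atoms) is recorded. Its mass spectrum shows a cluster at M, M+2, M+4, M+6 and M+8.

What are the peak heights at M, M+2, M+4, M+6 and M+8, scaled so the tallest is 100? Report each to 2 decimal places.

Expanding (0.72170 + 0.27830)^4:
P(M) = 0.72170^4 = 0.271286
P(M+2) = 4 × 0.72170^3 × 0.27830^1 = 0.418450
P(M+4) = 6 × 0.72170^2 × 0.27830^2 = 0.242042
P(M+6) = 4 × 0.72170^1 × 0.27830^3 = 0.062224
P(M+8) = 0.27830^4 = 0.005999
The M+2 peak is largest (0.418450); scaling to 100 gives 64.83 : 100.00 : 57.84 : 14.87 : 1.43.

64.83 : 100.00 : 57.84 : 14.87 : 1.43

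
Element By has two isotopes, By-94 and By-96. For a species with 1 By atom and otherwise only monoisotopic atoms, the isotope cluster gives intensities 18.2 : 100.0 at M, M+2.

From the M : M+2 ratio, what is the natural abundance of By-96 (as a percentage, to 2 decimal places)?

84.60%

Let p = fractional abundance of By-94. I(M+2)/I(M) = [C(1,1)·p^0·(1−p)] / p^1 = 1·(1−p)/p = 100.0/18.2 = 5.4945
(1−p)/p = 5.4945/1 = 5.4945  ⇒  p = 1/(1 + 5.4945) = 0.1540
By-94: 15.40%, By-96: 84.60%.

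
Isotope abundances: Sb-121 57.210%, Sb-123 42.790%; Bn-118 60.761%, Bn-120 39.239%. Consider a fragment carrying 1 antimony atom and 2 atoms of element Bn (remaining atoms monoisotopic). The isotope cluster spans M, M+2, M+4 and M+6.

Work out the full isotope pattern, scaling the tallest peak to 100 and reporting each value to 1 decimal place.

Antimony pattern (n=1): 0.5721 : 0.4279
Element Bn pattern (n=2): 0.36918991 : 0.47684018 : 0.15396991
Convolve the two distributions (both contribute in 2-u steps):
  M: 0.5721×0.36918991 = 0.211214
  M+2: 0.5721×0.47684018 + 0.4279×0.36918991 = 0.430777
  M+4: 0.5721×0.15396991 + 0.4279×0.47684018 = 0.292126
  M+6: 0.4279×0.15396991 = 0.065884
Scale to base peak (0.430777) = 100: 49.0 : 100.0 : 67.8 : 15.3

49.0 : 100.0 : 67.8 : 15.3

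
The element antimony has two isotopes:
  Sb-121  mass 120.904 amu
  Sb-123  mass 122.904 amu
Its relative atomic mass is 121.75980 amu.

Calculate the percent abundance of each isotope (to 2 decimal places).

Sb-121: 57.21%, Sb-123: 42.79%

Writing the weighted mean with unknown fraction x of Sb-121:
120.904·x + 122.904·(1 − x) = 121.75980
(120.904 − 122.904)·x = 121.75980 − 122.904
x = -1.14420 / -2.000 = 0.57210 → 57.21% Sb-121, 42.79% Sb-123.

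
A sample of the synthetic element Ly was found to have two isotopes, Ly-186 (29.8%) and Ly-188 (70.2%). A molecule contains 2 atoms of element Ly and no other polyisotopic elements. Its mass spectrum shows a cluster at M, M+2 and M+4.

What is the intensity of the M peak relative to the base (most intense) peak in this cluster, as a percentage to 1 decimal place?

Term probabilities: M 0.0888, M+2 0.4184, M+4 0.4928. Base peak = M+4.
P(M+4) = C(2,2) × 0.298^0 × 0.702^2 = 1 × 1.0000 × 0.492804 = 0.492804 (base)
P(M) = C(2,0) × 0.298^2 × 0.702^0 = 1 × 0.088804 × 1.0000 = 0.088804
Relative intensity = 0.088804 / 0.492804 × 100 = 18.0

18.0%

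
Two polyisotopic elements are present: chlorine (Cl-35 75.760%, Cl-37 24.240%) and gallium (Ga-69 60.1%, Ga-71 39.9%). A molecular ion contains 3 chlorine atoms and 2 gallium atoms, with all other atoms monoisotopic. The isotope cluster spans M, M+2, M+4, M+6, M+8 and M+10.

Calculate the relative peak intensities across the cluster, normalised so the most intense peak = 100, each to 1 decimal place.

43.7 : 100.0 : 88.4 : 37.8 : 7.8 : 0.6

Chlorine pattern (n=3): 0.4348304 : 0.41738208 : 0.13354464 : 0.01424288
Gallium pattern (n=2): 0.361201 : 0.479598 : 0.159201
Convolve the two distributions (both contribute in 2-u steps):
  M: 0.4348304×0.361201 = 0.157061
  M+2: 0.4348304×0.479598 + 0.41738208×0.361201 = 0.359303
  M+4: 0.4348304×0.159201 + 0.41738208×0.479598 + 0.13354464×0.361201 = 0.317638
  M+6: 0.41738208×0.159201 + 0.13354464×0.479598 + 0.01424288×0.361201 = 0.135640
  M+8: 0.13354464×0.159201 + 0.01424288×0.479598 = 0.028091
  M+10: 0.01424288×0.159201 = 0.002267
Scale to base peak (0.359303) = 100: 43.7 : 100.0 : 88.4 : 37.8 : 7.8 : 0.6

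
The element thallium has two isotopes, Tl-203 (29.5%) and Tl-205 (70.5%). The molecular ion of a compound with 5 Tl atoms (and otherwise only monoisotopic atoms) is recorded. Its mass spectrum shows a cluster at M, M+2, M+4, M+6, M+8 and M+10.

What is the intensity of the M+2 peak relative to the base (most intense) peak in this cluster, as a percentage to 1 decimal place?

(0.295 + 0.705)^5 gives M 0.0022, M+2 0.0267, M+4 0.1276, M+6 0.3049, M+8 0.3644, M+10 0.1742; the largest is M+8.
P(M+8) = C(5,4) × 0.295^1 × 0.705^4 = 5 × 0.2950 × 0.24703385 = 0.364375 (base)
P(M+2) = C(5,1) × 0.295^4 × 0.705^1 = 5 × 0.00757335 × 0.7050 = 0.026696
Relative intensity = 0.026696 / 0.364375 × 100 = 7.3

7.3%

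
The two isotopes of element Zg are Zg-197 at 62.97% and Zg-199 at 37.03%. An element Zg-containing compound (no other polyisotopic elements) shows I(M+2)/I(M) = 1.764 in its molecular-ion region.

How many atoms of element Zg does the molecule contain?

The M+2/M ratio from n Zg atoms is n · q/p = n · 0.3703/0.6297.
n = 1.764 × 0.6297/0.3703 = 3.00 ≈ 3

3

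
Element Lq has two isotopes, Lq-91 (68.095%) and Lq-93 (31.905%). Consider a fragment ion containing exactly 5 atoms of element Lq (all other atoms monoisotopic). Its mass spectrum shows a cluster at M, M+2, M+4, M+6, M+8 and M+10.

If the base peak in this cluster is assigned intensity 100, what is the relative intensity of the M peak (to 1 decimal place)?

Term probabilities: M 0.1464, M+2 0.3430, M+4 0.3214, M+6 0.1506, M+8 0.0353, M+10 0.0033. Base peak = M+2.
P(M+2) = C(5,1) × 0.68095^4 × 0.31905^1 = 5 × 0.21501111 × 0.31905 = 0.342996 (base)
P(M) = C(5,0) × 0.68095^5 × 0.31905^0 = 1 × 0.14641181 × 1.0000 = 0.146412
Relative intensity = 0.146412 / 0.342996 × 100 = 42.7

42.7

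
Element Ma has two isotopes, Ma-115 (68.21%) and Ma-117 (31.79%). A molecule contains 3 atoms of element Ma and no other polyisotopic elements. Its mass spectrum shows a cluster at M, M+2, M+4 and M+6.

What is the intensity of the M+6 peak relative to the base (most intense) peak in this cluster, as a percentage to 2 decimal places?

Term probabilities: M 0.3174, M+2 0.4437, M+4 0.2068, M+6 0.0321. Base peak = M+2.
P(M+2) = C(3,1) × 0.6821^2 × 0.3179^1 = 3 × 0.46526041 × 0.3179 = 0.443719 (base)
P(M+6) = C(3,3) × 0.6821^0 × 0.3179^3 = 1 × 1.0000 × 0.0321271 = 0.032127
Relative intensity = 0.032127 / 0.443719 × 100 = 7.24

7.24%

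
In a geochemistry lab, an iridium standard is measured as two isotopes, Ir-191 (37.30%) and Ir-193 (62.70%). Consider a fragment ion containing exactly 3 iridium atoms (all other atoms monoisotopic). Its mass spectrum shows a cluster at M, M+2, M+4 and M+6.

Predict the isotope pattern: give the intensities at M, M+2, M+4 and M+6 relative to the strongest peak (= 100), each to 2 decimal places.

11.80 : 59.49 : 100.00 : 56.03

The 3 Ir atoms are independent, so intensities follow the terms of (0.3730 + 0.6270)^3.
P(M) = 0.3730^3 = 0.051895
P(M+2) = 3 × 0.3730^2 × 0.6270^1 = 0.261702
P(M+4) = 3 × 0.3730^1 × 0.6270^2 = 0.439911
P(M+6) = 0.6270^3 = 0.246492
The M+4 peak is largest (0.439911); scaling to 100 gives 11.80 : 59.49 : 100.00 : 56.03.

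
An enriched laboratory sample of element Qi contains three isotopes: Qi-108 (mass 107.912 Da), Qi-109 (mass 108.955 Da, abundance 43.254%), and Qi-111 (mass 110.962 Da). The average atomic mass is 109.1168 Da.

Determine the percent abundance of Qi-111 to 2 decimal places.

24.71%

Let x and y be the fractions of Qi-108 and Qi-111. Then x + y = 1 − 0.43254 = 0.56746 and 107.912x + 110.962y = 109.1168 − 0.43254×108.955 = 61.9894043.
Substituting: 107.912x + 110.962(0.56746 − x) = 61.9894043
(107.912 − 110.962)x = -0.97709222  ⇒  x = 0.32036, y = 0.24710
Qi-108: 32.04%, Qi-111: 24.71%.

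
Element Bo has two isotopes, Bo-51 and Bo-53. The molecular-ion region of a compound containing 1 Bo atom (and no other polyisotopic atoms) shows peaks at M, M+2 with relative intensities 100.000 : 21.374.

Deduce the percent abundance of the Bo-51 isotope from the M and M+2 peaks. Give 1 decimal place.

Let p = fractional abundance of Bo-51. I(M+2)/I(M) = [C(1,1)·p^0·(1−p)] / p^1 = 1·(1−p)/p = 21.374/100.000 = 0.2137
(1−p)/p = 0.2137/1 = 0.2137  ⇒  p = 1/(1 + 0.2137) = 0.8239
Bo-51: 82.4%, Bo-53: 17.6%.

82.4%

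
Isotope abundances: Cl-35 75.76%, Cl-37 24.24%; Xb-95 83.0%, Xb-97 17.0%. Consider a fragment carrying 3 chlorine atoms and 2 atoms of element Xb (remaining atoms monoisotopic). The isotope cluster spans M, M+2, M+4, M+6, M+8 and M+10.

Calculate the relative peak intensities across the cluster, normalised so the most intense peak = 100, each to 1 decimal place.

73.0 : 100.0 : 54.2 : 14.5 : 1.9 : 0.1

Chlorine pattern (n=3): 0.4348304 : 0.41738208 : 0.13354464 : 0.01424288
Element Xb pattern (n=2): 0.6889 : 0.2822 : 0.0289
Convolve the two distributions (both contribute in 2-u steps):
  M: 0.4348304×0.6889 = 0.299555
  M+2: 0.4348304×0.2822 + 0.41738208×0.6889 = 0.410244
  M+4: 0.4348304×0.0289 + 0.41738208×0.2822 + 0.13354464×0.6889 = 0.222351
  M+6: 0.41738208×0.0289 + 0.13354464×0.2822 + 0.01424288×0.6889 = 0.059561
  M+8: 0.13354464×0.0289 + 0.01424288×0.2822 = 0.007879
  M+10: 0.01424288×0.0289 = 0.000412
Scale to base peak (0.410244) = 100: 73.0 : 100.0 : 54.2 : 14.5 : 1.9 : 0.1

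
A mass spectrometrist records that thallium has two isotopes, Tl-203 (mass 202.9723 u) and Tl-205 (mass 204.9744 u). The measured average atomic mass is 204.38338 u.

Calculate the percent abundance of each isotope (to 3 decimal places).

Writing the weighted mean with unknown fraction x of Tl-203:
202.9723·x + 204.9744·(1 − x) = 204.38338
(202.9723 − 204.9744)·x = 204.38338 − 204.9744
x = -0.59102 / -2.0021 = 0.29520 → 29.520% Tl-203, 70.480% Tl-205.

Tl-203: 29.520%, Tl-205: 70.480%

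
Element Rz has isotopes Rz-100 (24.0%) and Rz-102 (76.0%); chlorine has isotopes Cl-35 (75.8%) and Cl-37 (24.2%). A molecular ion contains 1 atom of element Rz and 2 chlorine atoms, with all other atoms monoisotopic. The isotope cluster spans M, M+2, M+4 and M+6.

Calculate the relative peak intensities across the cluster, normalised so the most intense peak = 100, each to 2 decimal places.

26.28 : 100.00 : 55.82 : 8.48

Element Rz pattern (n=1): 0.2400 : 0.7600
Chlorine pattern (n=2): 0.574564 : 0.366872 : 0.058564
Convolve the two distributions (both contribute in 2-u steps):
  M: 0.2400×0.574564 = 0.137895
  M+2: 0.2400×0.366872 + 0.7600×0.574564 = 0.524718
  M+4: 0.2400×0.058564 + 0.7600×0.366872 = 0.292878
  M+6: 0.7600×0.058564 = 0.044509
Scale to base peak (0.524718) = 100: 26.28 : 100.00 : 55.82 : 8.48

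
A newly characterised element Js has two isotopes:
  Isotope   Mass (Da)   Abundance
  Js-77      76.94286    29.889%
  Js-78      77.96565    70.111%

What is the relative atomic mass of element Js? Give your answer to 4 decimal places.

77.6599 Da

Average mass = Σ (abundance × isotope mass) = 0.29889 × 76.94286 + 0.70111 × 77.96565
= 22.997451 + 54.662497 = 77.659948 Da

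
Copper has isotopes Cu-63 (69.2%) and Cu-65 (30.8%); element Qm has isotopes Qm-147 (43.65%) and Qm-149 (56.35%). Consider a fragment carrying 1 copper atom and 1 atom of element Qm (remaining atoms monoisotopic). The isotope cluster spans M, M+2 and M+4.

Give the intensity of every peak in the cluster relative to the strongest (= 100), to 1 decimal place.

57.6 : 100.0 : 33.1

Copper pattern (n=1): 0.6920 : 0.3080
Element Qm pattern (n=1): 0.4365 : 0.5635
Convolve the two distributions (both contribute in 2-u steps):
  M: 0.6920×0.4365 = 0.302058
  M+2: 0.6920×0.5635 + 0.3080×0.4365 = 0.524384
  M+4: 0.3080×0.5635 = 0.173558
Scale to base peak (0.524384) = 100: 57.6 : 100.0 : 33.1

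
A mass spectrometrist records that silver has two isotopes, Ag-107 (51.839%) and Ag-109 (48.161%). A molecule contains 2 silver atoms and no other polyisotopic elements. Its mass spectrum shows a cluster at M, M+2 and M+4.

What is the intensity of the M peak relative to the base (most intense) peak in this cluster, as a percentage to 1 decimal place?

Binomial terms of (0.51839 + 0.48161)^2: M 0.2687, M+2 0.4993, M+4 0.2319 → M+2 is the base peak.
P(M+2) = C(2,1) × 0.51839^1 × 0.48161^1 = 2 × 0.51839 × 0.48161 = 0.499324 (base)
P(M) = C(2,0) × 0.51839^2 × 0.48161^0 = 1 × 0.26872819 × 1.0000 = 0.268728
Relative intensity = 0.268728 / 0.499324 × 100 = 53.8

53.8%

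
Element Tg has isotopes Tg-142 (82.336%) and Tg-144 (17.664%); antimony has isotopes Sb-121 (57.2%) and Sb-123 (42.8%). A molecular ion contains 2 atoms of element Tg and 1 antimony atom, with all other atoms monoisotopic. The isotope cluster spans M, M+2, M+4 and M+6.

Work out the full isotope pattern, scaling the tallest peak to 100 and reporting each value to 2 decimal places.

Element Tg pattern (n=2): 0.67792169 : 0.29087662 : 0.03120169
Antimony pattern (n=1): 0.5720 : 0.4280
Convolve the two distributions (both contribute in 2-u steps):
  M: 0.67792169×0.5720 = 0.387771
  M+2: 0.67792169×0.4280 + 0.29087662×0.5720 = 0.456532
  M+4: 0.29087662×0.4280 + 0.03120169×0.5720 = 0.142343
  M+6: 0.03120169×0.4280 = 0.013354
Scale to base peak (0.456532) = 100: 84.94 : 100.00 : 31.18 : 2.93

84.94 : 100.00 : 31.18 : 2.93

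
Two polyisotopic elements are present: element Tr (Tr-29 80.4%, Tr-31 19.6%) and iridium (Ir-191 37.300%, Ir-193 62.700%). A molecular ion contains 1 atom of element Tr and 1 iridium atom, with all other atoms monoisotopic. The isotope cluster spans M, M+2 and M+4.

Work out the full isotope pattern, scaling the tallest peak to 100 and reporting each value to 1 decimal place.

52.0 : 100.0 : 21.3

Element Tr pattern (n=1): 0.8040 : 0.1960
Iridium pattern (n=1): 0.3730 : 0.6270
Convolve the two distributions (both contribute in 2-u steps):
  M: 0.8040×0.3730 = 0.299892
  M+2: 0.8040×0.6270 + 0.1960×0.3730 = 0.577216
  M+4: 0.1960×0.6270 = 0.122892
Scale to base peak (0.577216) = 100: 52.0 : 100.0 : 21.3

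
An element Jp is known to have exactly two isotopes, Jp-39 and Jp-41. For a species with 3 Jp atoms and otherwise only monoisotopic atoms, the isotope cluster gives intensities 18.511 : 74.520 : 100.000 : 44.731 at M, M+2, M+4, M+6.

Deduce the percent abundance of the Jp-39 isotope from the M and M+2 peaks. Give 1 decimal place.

42.7%

Let p = fractional abundance of Jp-39. I(M+2)/I(M) = [C(3,1)·p^2·(1−p)] / p^3 = 3·(1−p)/p = 74.520/18.511 = 4.0257
(1−p)/p = 4.0257/3 = 1.3419  ⇒  p = 1/(1 + 1.3419) = 0.4270
Jp-39: 42.7%, Jp-41: 57.3%.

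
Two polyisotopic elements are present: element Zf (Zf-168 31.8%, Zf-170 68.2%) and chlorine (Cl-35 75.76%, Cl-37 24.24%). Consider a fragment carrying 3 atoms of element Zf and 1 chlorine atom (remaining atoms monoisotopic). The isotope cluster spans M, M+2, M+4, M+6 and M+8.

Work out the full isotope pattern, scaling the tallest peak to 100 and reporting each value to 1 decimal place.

Element Zf pattern (n=3): 0.03215743 : 0.2068997 : 0.4437283 : 0.31721457
Chlorine pattern (n=1): 0.7576 : 0.2424
Convolve the two distributions (both contribute in 2-u steps):
  M: 0.03215743×0.7576 = 0.024362
  M+2: 0.03215743×0.2424 + 0.2068997×0.7576 = 0.164542
  M+4: 0.2068997×0.2424 + 0.4437283×0.7576 = 0.386321
  M+6: 0.4437283×0.2424 + 0.31721457×0.7576 = 0.347881
  M+8: 0.31721457×0.2424 = 0.076893
Scale to base peak (0.386321) = 100: 6.3 : 42.6 : 100.0 : 90.0 : 19.9

6.3 : 42.6 : 100.0 : 90.0 : 19.9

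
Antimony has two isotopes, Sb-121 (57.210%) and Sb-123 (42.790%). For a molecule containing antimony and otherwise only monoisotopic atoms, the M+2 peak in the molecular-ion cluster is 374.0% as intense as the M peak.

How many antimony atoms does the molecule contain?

The M+2/M ratio from n Sb atoms is n · q/p = n · 0.42790/0.57210.
n = 3.740 × 0.57210/0.42790 = 5.00 ≈ 5

5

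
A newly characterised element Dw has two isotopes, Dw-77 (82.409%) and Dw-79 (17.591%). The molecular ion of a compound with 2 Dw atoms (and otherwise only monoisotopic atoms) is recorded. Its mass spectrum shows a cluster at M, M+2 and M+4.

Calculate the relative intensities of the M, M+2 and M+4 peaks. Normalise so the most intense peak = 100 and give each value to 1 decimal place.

The 2 Dw atoms are independent, so intensities follow the terms of (0.82409 + 0.17591)^2.
P(M) = 0.82409^2 = 0.679124
P(M+2) = 2 × 0.82409^1 × 0.17591^1 = 0.289931
P(M+4) = 0.17591^2 = 0.030944
The M peak is largest (0.679124); scaling to 100 gives 100.0 : 42.7 : 4.6.

100.0 : 42.7 : 4.6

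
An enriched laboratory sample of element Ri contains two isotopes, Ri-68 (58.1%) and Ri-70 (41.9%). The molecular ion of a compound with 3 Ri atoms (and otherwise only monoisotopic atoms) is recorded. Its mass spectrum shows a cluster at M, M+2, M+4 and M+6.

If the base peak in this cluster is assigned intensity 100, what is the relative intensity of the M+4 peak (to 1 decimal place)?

72.1

Binomial terms of (0.581 + 0.419)^3: M 0.1961, M+2 0.4243, M+4 0.3060, M+6 0.0736 → M+2 is the base peak.
P(M+2) = C(3,1) × 0.581^2 × 0.419^1 = 3 × 0.337561 × 0.4190 = 0.424314 (base)
P(M+4) = C(3,2) × 0.581^1 × 0.419^2 = 3 × 0.5810 × 0.175561 = 0.306003
Relative intensity = 0.306003 / 0.424314 × 100 = 72.1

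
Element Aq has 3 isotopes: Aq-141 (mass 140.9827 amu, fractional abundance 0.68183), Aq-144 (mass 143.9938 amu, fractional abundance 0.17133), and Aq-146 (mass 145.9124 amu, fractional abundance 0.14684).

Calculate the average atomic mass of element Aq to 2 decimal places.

Ar = Σ fᵢ·mᵢ = 0.68183 × 140.9827 + 0.17133 × 143.9938 + 0.14684 × 145.9124
= 96.12623 + 24.67046 + 21.42578 = 142.22247 amu

142.22 amu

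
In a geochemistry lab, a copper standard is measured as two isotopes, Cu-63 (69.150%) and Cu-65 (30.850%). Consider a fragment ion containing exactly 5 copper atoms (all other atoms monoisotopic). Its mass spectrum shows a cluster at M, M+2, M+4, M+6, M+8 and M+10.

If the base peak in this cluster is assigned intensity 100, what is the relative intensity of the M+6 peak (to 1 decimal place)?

39.8

Term probabilities: M 0.1581, M+2 0.3527, M+4 0.3147, M+6 0.1404, M+8 0.0313, M+10 0.0028. Base peak = M+2.
P(M+2) = C(5,1) × 0.69150^4 × 0.30850^1 = 5 × 0.2286487 × 0.3085 = 0.352691 (base)
P(M+6) = C(5,3) × 0.69150^2 × 0.30850^3 = 10 × 0.47817225 × 0.02936064 = 0.140394
Relative intensity = 0.140394 / 0.352691 × 100 = 39.8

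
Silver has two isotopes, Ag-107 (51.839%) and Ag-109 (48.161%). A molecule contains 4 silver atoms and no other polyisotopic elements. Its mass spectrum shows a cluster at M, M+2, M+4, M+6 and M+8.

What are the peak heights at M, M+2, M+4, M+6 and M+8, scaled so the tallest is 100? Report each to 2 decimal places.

19.31 : 71.76 : 100.00 : 61.94 : 14.39

Expanding (0.51839 + 0.48161)^4:
P(M) = 0.51839^4 = 0.072215
P(M+2) = 4 × 0.51839^3 × 0.48161^1 = 0.268365
P(M+4) = 6 × 0.51839^2 × 0.48161^2 = 0.373986
P(M+6) = 4 × 0.51839^1 × 0.48161^3 = 0.231634
P(M+8) = 0.48161^4 = 0.053800
The M+4 peak is largest (0.373986); scaling to 100 gives 19.31 : 71.76 : 100.00 : 61.94 : 14.39.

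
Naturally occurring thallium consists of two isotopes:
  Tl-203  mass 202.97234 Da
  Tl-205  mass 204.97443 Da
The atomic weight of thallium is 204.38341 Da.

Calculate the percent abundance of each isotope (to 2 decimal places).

With x = fraction of Tl-203 (so Tl-205 is 1 − x):
202.97234·x + 204.97443·(1 − x) = 204.38341
(202.97234 − 204.97443)·x = 204.38341 − 204.97443
x = -0.59102 / -2.00209 = 0.29520 → 29.52% Tl-203, 70.48% Tl-205.

Tl-203: 29.52%, Tl-205: 70.48%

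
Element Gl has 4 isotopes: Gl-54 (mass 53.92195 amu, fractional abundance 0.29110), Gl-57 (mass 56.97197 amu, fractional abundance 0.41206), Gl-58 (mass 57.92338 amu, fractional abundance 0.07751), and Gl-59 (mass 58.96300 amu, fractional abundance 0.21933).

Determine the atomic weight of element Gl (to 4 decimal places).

Weight each isotope mass by its fractional abundance: 0.29110 × 53.92195 + 0.41206 × 56.97197 + 0.07751 × 57.92338 + 0.21933 × 58.96300
= 15.696680 + 23.475870 + 4.489641 + 12.932355 = 56.594546 amu

56.5945 amu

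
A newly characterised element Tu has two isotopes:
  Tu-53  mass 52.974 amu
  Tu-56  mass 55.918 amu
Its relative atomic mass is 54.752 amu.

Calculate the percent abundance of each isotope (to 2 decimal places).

Writing the weighted mean with unknown fraction x of Tu-53:
52.974·x + 55.918·(1 − x) = 54.752
(52.974 − 55.918)·x = 54.752 − 55.918
x = -1.166 / -2.944 = 0.39606 → 39.61% Tu-53, 60.39% Tu-56.

Tu-53: 39.61%, Tu-56: 60.39%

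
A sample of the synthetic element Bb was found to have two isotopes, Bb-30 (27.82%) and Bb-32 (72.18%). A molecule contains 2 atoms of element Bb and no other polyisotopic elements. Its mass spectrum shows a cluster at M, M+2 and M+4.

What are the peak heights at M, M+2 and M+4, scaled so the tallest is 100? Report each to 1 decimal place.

Expanding (0.2782 + 0.7218)^2:
P(M) = 0.2782^2 = 0.077395
P(M+2) = 2 × 0.2782^1 × 0.7218^1 = 0.401610
P(M+4) = 0.7218^2 = 0.520995
The M+4 peak is largest (0.520995); scaling to 100 gives 14.9 : 77.1 : 100.0.

14.9 : 77.1 : 100.0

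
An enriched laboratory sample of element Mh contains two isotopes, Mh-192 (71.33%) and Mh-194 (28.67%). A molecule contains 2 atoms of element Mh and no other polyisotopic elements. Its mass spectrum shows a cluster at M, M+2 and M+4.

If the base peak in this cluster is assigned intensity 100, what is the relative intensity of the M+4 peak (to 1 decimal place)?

Term probabilities: M 0.5088, M+2 0.4090, M+4 0.0822. Base peak = M.
P(M) = C(2,0) × 0.7133^2 × 0.2867^0 = 1 × 0.50879689 × 1.0000 = 0.508797 (base)
P(M+4) = C(2,2) × 0.7133^0 × 0.2867^2 = 1 × 1.0000 × 0.08219689 = 0.082197
Relative intensity = 0.082197 / 0.508797 × 100 = 16.2

16.2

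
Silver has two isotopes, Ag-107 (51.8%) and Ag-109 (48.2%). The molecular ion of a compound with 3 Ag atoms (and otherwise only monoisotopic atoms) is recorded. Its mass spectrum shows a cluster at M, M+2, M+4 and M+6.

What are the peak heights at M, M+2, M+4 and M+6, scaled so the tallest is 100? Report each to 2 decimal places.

35.82 : 100.00 : 93.05 : 28.86

The 3 Ag atoms are independent, so intensities follow the terms of (0.518 + 0.482)^3.
P(M) = 0.518^3 = 0.138992
P(M+2) = 3 × 0.518^2 × 0.482^1 = 0.387997
P(M+4) = 3 × 0.518^1 × 0.482^2 = 0.361031
P(M+6) = 0.482^3 = 0.111980
The M+2 peak is largest (0.387997); scaling to 100 gives 35.82 : 100.00 : 93.05 : 28.86.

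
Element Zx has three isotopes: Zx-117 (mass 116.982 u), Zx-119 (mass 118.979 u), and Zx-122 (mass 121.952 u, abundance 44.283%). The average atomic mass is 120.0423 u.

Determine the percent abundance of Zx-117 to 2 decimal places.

12.68%

The remaining 55.717% is split between Zx-117 (fraction x) and Zx-119 (fraction 0.55717 − x).
Substituting: 116.982x + 118.979(0.55717 − x) = 66.03829584
(116.982 − 118.979)x = -0.25323359  ⇒  x = 0.12681, y = 0.43036
Zx-117: 12.68%, Zx-119: 43.04%.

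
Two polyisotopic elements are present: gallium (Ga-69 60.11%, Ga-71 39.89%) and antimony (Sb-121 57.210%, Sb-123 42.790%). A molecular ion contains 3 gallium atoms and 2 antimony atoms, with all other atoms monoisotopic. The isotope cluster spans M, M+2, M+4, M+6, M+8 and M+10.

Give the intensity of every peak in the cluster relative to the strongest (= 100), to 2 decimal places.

Gallium pattern (n=3): 0.21719018 : 0.43239309 : 0.28694328 : 0.06347345
Antimony pattern (n=2): 0.32729841 : 0.48960318 : 0.18309841
Convolve the two distributions (both contribute in 2-u steps):
  M: 0.21719018×0.32729841 = 0.071086
  M+2: 0.21719018×0.48960318 + 0.43239309×0.32729841 = 0.247859
  M+4: 0.21719018×0.18309841 + 0.43239309×0.48960318 + 0.28694328×0.32729841 = 0.345384
  M+6: 0.43239309×0.18309841 + 0.28694328×0.48960318 + 0.06347345×0.32729841 = 0.240434
  M+8: 0.28694328×0.18309841 + 0.06347345×0.48960318 = 0.083616
  M+10: 0.06347345×0.18309841 = 0.011622
Scale to base peak (0.345384) = 100: 20.58 : 71.76 : 100.00 : 69.61 : 24.21 : 3.36

20.58 : 71.76 : 100.00 : 69.61 : 24.21 : 3.36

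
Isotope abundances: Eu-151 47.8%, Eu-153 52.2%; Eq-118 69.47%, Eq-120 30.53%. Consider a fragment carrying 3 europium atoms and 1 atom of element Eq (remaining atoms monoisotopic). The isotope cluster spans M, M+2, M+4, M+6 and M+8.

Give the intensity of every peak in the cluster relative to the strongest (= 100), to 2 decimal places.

Europium pattern (n=3): 0.10921535 : 0.35780594 : 0.39074206 : 0.14223665
Element Eq pattern (n=1): 0.6947 : 0.3053
Convolve the two distributions (both contribute in 2-u steps):
  M: 0.10921535×0.6947 = 0.075872
  M+2: 0.10921535×0.3053 + 0.35780594×0.6947 = 0.281911
  M+4: 0.35780594×0.3053 + 0.39074206×0.6947 = 0.380687
  M+6: 0.39074206×0.3053 + 0.14223665×0.6947 = 0.218105
  M+8: 0.14223665×0.3053 = 0.043425
Scale to base peak (0.380687) = 100: 19.93 : 74.05 : 100.00 : 57.29 : 11.41

19.93 : 74.05 : 100.00 : 57.29 : 11.41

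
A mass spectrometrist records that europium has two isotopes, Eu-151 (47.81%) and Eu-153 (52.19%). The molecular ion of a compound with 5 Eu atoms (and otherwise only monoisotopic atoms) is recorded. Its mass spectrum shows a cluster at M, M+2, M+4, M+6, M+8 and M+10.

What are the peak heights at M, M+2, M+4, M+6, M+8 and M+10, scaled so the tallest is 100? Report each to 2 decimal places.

Each Eu atom is independently Eu-151 (p = 0.4781) or Eu-153 (q = 0.5219); the cluster is the binomial expansion (p + q)^5.
P(M) = 0.4781^5 = 0.024980
P(M+2) = 5 × 0.4781^4 × 0.5219^1 = 0.136343
P(M+4) = 10 × 0.4781^3 × 0.5219^2 = 0.297667
P(M+6) = 10 × 0.4781^2 × 0.5219^3 = 0.324937
P(M+8) = 5 × 0.4781^1 × 0.5219^4 = 0.177353
P(M+10) = 0.5219^5 = 0.038720
The M+6 peak is largest (0.324937); scaling to 100 gives 7.69 : 41.96 : 91.61 : 100.00 : 54.58 : 11.92.

7.69 : 41.96 : 91.61 : 100.00 : 54.58 : 11.92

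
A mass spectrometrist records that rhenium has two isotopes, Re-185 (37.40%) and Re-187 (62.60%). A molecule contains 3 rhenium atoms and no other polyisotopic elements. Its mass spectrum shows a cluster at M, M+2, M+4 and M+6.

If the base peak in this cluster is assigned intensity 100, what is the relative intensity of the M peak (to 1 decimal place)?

11.9

(0.3740 + 0.6260)^3 gives M 0.0523, M+2 0.2627, M+4 0.4397, M+6 0.2453; the largest is M+4.
P(M+4) = C(3,2) × 0.3740^1 × 0.6260^2 = 3 × 0.3740 × 0.391876 = 0.439685 (base)
P(M) = C(3,0) × 0.3740^3 × 0.6260^0 = 1 × 0.05231362 × 1.0000 = 0.052314
Relative intensity = 0.052314 / 0.439685 × 100 = 11.9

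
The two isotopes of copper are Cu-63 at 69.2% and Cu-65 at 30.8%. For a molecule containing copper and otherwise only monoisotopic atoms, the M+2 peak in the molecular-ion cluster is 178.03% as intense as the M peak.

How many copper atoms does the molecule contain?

4

With n Cu atoms, P(M+2)/P(M) = C(n,1)·p^(n−1)q / p^n = n·q/p = n · 0.308/0.692.
n = 1.7803 × 0.692/0.308 = 4.00 ≈ 4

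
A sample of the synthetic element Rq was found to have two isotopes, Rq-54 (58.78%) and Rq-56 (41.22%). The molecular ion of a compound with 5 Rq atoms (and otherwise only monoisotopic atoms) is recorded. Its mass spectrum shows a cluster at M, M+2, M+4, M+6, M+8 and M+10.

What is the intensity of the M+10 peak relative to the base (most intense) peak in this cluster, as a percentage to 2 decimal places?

3.45%

Binomial terms of (0.5878 + 0.4122)^5: M 0.0702, M+2 0.2460, M+4 0.3451, M+6 0.2420, M+8 0.0848, M+10 0.0119 → M+4 is the base peak.
P(M+4) = C(5,2) × 0.5878^3 × 0.4122^2 = 10 × 0.2030901 × 0.16990884 = 0.345068 (base)
P(M+10) = C(5,5) × 0.5878^0 × 0.4122^5 = 1 × 1.0000 × 0.01189981 = 0.011900
Relative intensity = 0.011900 / 0.345068 × 100 = 3.45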